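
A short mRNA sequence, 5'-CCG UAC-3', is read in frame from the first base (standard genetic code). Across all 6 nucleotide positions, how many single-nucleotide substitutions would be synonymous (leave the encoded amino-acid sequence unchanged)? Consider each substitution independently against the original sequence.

4

Codon 1 (CCG, Pro): 3 synonymous substitutions.
Codon 2 (UAC, Tyr): 1 synonymous substitution.
Total: 3 + 1 = 4.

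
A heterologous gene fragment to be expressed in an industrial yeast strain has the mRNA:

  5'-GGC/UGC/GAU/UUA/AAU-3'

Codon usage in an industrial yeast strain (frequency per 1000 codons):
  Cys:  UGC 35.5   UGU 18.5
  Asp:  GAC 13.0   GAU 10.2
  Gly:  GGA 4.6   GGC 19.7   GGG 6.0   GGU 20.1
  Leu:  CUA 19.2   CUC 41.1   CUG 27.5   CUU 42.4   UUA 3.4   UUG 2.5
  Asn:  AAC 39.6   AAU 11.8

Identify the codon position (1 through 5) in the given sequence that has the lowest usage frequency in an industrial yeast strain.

Codon 1 GGC (Gly): 19.7 per 1000.
Codon 2 UGC (Cys): 35.5 per 1000.
Codon 3 GAU (Asp): 10.2 per 1000.
Codon 4 UUA (Leu): 3.4 per 1000.
Codon 5 AAU (Asn): 11.8 per 1000.
Lowest frequency is 3.4 at codon 4.

4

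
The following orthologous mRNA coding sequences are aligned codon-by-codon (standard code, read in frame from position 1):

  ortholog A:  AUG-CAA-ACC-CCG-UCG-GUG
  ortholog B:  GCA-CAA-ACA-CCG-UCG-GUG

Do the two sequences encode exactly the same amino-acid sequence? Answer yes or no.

Codon 1: AUG Met / GCA Ala — nonsynonymous.
Codon 2: CAA Gln / CAA Gln — identical.
Codon 3: ACC Thr / ACA Thr — synonymous.
Codon 4: CCG Pro / CCG Pro — identical.
Codon 5: UCG Ser / UCG Ser — identical.
Codon 6: GUG Val / GUG Val — identical.
Nonsynonymous differences: 1 → different protein.

no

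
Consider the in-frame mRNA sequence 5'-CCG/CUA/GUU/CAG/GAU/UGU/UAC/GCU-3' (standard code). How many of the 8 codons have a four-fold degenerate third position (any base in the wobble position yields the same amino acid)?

Codon 1 CCG (Pro): third position 4-fold.
Codon 2 CUA (Leu): third position 4-fold.
Codon 3 GUU (Val): third position 4-fold.
Codon 4 CAG (Gln): third position 2-fold.
Codon 5 GAU (Asp): third position 2-fold.
Codon 6 UGU (Cys): third position 2-fold.
Codon 7 UAC (Tyr): third position 2-fold.
Codon 8 GCU (Ala): third position 4-fold.
Four-fold degenerate third positions: 4.

4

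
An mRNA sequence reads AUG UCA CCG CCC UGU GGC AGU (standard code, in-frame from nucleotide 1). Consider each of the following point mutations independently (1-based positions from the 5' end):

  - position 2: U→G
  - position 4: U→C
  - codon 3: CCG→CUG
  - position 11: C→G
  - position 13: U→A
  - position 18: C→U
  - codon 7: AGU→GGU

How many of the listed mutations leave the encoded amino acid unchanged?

Codon 1: AUG (Met) → AGG (Arg) — missense.
Codon 2: UCA (Ser) → CCA (Pro) — missense.
Codon 3: CCG (Pro) → CUG (Leu) — missense.
Codon 4: CCC (Pro) → CGC (Arg) — missense.
Codon 5: UGU (Cys) → AGU (Ser) — missense.
Codon 6: GGC (Gly) → GGU (Gly) — synonymous.
Codon 7: AGU (Ser) → GGU (Gly) — missense.
Synonymous: 1 of 7.

1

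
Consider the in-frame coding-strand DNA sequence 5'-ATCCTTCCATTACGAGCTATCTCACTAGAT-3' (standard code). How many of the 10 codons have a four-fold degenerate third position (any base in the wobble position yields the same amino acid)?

6

Codon 1 ATC (Ile): third position 3-fold.
Codon 2 CTT (Leu): third position 4-fold.
Codon 3 CCA (Pro): third position 4-fold.
Codon 4 TTA (Leu): third position 2-fold.
Codon 5 CGA (Arg): third position 4-fold.
Codon 6 GCT (Ala): third position 4-fold.
Codon 7 ATC (Ile): third position 3-fold.
Codon 8 TCA (Ser): third position 4-fold.
Codon 9 CTA (Leu): third position 4-fold.
Codon 10 GAT (Asp): third position 2-fold.
Four-fold degenerate third positions: 6.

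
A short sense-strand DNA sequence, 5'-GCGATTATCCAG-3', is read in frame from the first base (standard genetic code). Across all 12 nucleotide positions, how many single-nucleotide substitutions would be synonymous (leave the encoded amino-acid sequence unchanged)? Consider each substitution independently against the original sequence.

8

Codon 1 (GCG, Ala): 3 synonymous substitutions.
Codon 2 (ATT, Ile): 2 synonymous substitutions.
Codon 3 (ATC, Ile): 2 synonymous substitutions.
Codon 4 (CAG, Gln): 1 synonymous substitution.
Total: 3 + 2 + 2 + 1 = 8.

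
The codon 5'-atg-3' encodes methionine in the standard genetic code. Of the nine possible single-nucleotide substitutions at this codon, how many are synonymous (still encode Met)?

0

Position 1: none → 0 synonymous.
Position 2: none → 0 synonymous.
Position 3: none → 0 synonymous.
Total: 0 + 0 + 0 = 0.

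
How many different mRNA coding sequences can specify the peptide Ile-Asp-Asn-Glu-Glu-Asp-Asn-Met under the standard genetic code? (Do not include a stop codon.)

Ile: 3 codons.
Asp: 2 codons.
Asn: 2 codons.
Glu: 2 codons.
Glu: 2 codons.
Asp: 2 codons.
Asn: 2 codons.
Met: 1 codon.
3 × 2 × 2 × 2 × 2 × 2 × 2 × 1 = 192.

192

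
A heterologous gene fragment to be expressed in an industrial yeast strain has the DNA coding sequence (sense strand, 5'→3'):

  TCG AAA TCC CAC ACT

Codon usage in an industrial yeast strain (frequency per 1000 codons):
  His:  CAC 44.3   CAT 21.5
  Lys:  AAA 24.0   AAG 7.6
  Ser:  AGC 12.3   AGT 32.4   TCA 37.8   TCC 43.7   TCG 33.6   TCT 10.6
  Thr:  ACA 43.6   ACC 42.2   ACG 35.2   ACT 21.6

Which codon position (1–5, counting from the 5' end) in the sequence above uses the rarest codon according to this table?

Codon 1 TCG (Ser): 33.6 per 1000.
Codon 2 AAA (Lys): 24.0 per 1000.
Codon 3 TCC (Ser): 43.7 per 1000.
Codon 4 CAC (His): 44.3 per 1000.
Codon 5 ACT (Thr): 21.6 per 1000.
Lowest frequency is 21.6 at codon 5.

5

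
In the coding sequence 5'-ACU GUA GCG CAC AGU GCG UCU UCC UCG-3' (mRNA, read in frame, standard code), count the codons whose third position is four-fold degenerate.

7

Codon 1 ACU (Thr): third position 4-fold.
Codon 2 GUA (Val): third position 4-fold.
Codon 3 GCG (Ala): third position 4-fold.
Codon 4 CAC (His): third position 2-fold.
Codon 5 AGU (Ser): third position 2-fold.
Codon 6 GCG (Ala): third position 4-fold.
Codon 7 UCU (Ser): third position 4-fold.
Codon 8 UCC (Ser): third position 4-fold.
Codon 9 UCG (Ser): third position 4-fold.
Four-fold degenerate third positions: 7.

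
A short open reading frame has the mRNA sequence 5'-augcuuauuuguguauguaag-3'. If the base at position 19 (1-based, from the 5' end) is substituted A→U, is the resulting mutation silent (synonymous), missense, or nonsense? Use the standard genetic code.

Position 19 falls in codon 7: AAG → Lys.
After the substitution the codon is UAG → Stop.
The new codon is a stop codon, so this is a nonsense mutation.

nonsense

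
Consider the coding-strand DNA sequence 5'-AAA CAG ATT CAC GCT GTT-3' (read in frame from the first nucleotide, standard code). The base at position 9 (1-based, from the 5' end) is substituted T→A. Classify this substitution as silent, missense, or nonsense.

silent

Position 9 falls in codon 3: ATT → Ile.
After the substitution the codon is ATA → Ile.
Both encode Ile, so the change is synonymous.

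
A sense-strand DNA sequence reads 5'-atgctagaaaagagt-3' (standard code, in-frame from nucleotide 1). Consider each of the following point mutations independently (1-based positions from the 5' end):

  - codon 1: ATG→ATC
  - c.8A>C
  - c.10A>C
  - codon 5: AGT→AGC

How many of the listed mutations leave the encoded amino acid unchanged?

Codon 1: ATG (Met) → ATC (Ile) — missense.
Codon 3: GAA (Glu) → GCA (Ala) — missense.
Codon 4: AAG (Lys) → CAG (Gln) — missense.
Codon 5: AGT (Ser) → AGC (Ser) — synonymous.
Synonymous: 1 of 4.

1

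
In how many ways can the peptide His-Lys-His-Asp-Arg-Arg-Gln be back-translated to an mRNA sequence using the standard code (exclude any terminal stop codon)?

1152

His: 2 codons.
Lys: 2 codons.
His: 2 codons.
Asp: 2 codons.
Arg: 6 codons.
Arg: 6 codons.
Gln: 2 codons.
2 × 2 × 2 × 2 × 6 × 6 × 2 = 1152.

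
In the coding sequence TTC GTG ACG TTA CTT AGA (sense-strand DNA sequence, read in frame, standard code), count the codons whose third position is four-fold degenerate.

Codon 1 TTC (Phe): third position 2-fold.
Codon 2 GTG (Val): third position 4-fold.
Codon 3 ACG (Thr): third position 4-fold.
Codon 4 TTA (Leu): third position 2-fold.
Codon 5 CTT (Leu): third position 4-fold.
Codon 6 AGA (Arg): third position 2-fold.
Four-fold degenerate third positions: 3.

3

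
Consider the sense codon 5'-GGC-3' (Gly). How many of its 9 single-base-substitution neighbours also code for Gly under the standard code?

3

Position 1: none → 0 synonymous.
Position 2: none → 0 synonymous.
Position 3: GGT, GGA, GGG → 3 synonymous.
Total: 0 + 0 + 3 = 3.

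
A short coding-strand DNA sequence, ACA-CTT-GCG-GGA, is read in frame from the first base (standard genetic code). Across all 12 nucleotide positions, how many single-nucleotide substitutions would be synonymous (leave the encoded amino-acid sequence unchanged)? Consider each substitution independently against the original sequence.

12

Codon 1 (ACA, Thr): 3 synonymous substitutions.
Codon 2 (CTT, Leu): 3 synonymous substitutions.
Codon 3 (GCG, Ala): 3 synonymous substitutions.
Codon 4 (GGA, Gly): 3 synonymous substitutions.
Total: 3 + 3 + 3 + 3 = 12.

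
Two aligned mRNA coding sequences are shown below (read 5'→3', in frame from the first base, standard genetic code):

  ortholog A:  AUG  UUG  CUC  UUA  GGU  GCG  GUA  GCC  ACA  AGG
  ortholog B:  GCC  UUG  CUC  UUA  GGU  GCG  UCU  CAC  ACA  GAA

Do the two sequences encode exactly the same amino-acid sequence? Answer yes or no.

Codon 1: AUG Met / GCC Ala — nonsynonymous.
Codon 2: UUG Leu / UUG Leu — identical.
Codon 3: CUC Leu / CUC Leu — identical.
Codon 4: UUA Leu / UUA Leu — identical.
Codon 5: GGU Gly / GGU Gly — identical.
Codon 6: GCG Ala / GCG Ala — identical.
Codon 7: GUA Val / UCU Ser — nonsynonymous.
Codon 8: GCC Ala / CAC His — nonsynonymous.
Codon 9: ACA Thr / ACA Thr — identical.
Codon 10: AGG Arg / GAA Glu — nonsynonymous.
Nonsynonymous differences: 4 → different protein.

no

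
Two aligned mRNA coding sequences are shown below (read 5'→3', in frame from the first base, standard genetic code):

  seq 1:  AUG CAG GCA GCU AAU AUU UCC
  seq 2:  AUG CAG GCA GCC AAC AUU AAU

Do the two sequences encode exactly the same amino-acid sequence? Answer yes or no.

no

Codon 1: AUG Met / AUG Met — identical.
Codon 2: CAG Gln / CAG Gln — identical.
Codon 3: GCA Ala / GCA Ala — identical.
Codon 4: GCU Ala / GCC Ala — synonymous.
Codon 5: AAU Asn / AAC Asn — synonymous.
Codon 6: AUU Ile / AUU Ile — identical.
Codon 7: UCC Ser / AAU Asn — nonsynonymous.
Nonsynonymous differences: 1 → different protein.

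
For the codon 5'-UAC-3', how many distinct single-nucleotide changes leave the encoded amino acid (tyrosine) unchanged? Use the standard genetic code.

Position 1: none → 0 synonymous.
Position 2: none → 0 synonymous.
Position 3: UAU → 1 synonymous.
Total: 0 + 0 + 1 = 1.

1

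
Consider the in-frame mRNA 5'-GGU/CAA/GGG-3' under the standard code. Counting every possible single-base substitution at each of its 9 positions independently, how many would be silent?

Codon 1 (GGU, Gly): 3 synonymous substitutions.
Codon 2 (CAA, Gln): 1 synonymous substitution.
Codon 3 (GGG, Gly): 3 synonymous substitutions.
Total: 3 + 1 + 3 = 7.

7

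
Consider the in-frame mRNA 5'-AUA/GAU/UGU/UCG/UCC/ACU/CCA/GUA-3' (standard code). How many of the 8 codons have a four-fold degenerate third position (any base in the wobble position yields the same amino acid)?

Codon 1 AUA (Ile): third position 3-fold.
Codon 2 GAU (Asp): third position 2-fold.
Codon 3 UGU (Cys): third position 2-fold.
Codon 4 UCG (Ser): third position 4-fold.
Codon 5 UCC (Ser): third position 4-fold.
Codon 6 ACU (Thr): third position 4-fold.
Codon 7 CCA (Pro): third position 4-fold.
Codon 8 GUA (Val): third position 4-fold.
Four-fold degenerate third positions: 5.

5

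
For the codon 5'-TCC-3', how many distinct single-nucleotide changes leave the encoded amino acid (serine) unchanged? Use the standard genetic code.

3

Position 1: none → 0 synonymous.
Position 2: none → 0 synonymous.
Position 3: TCT, TCA, TCG → 3 synonymous.
Total: 0 + 0 + 3 = 3.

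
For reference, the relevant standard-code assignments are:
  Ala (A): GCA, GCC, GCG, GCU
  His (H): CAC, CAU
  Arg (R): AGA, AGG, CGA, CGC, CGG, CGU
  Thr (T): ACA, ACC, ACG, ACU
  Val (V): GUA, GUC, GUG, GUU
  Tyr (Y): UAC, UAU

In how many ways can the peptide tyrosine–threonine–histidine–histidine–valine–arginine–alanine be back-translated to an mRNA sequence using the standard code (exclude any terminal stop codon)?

Tyr: 2 codons.
Thr: 4 codons.
His: 2 codons.
His: 2 codons.
Val: 4 codons.
Arg: 6 codons.
Ala: 4 codons.
2 × 4 × 2 × 2 × 4 × 6 × 4 = 3072.

3072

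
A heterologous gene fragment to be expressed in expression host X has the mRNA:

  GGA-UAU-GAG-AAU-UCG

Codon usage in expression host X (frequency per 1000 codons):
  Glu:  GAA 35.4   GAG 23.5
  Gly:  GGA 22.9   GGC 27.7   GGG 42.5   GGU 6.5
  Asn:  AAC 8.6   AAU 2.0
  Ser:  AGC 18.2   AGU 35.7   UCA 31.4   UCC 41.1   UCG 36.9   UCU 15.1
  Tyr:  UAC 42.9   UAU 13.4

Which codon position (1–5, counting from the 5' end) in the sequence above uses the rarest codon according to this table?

4

Codon 1 GGA (Gly): 22.9 per 1000.
Codon 2 UAU (Tyr): 13.4 per 1000.
Codon 3 GAG (Glu): 23.5 per 1000.
Codon 4 AAU (Asn): 2.0 per 1000.
Codon 5 UCG (Ser): 36.9 per 1000.
Lowest frequency is 2.0 at codon 4.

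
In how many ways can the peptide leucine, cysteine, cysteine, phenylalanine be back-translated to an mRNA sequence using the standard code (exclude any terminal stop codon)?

Leu: 6 codons.
Cys: 2 codons.
Cys: 2 codons.
Phe: 2 codons.
6 × 2 × 2 × 2 = 48.

48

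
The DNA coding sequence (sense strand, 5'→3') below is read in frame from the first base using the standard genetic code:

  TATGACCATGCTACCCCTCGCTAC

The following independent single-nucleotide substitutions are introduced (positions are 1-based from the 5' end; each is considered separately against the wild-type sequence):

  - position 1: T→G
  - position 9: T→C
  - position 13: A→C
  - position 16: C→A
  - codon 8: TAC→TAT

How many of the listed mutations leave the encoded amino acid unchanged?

2

Codon 1: TAT (Tyr) → GAT (Asp) — missense.
Codon 3: CAT (His) → CAC (His) — synonymous.
Codon 5: ACC (Thr) → CCC (Pro) — missense.
Codon 6: CCT (Pro) → ACT (Thr) — missense.
Codon 8: TAC (Tyr) → TAT (Tyr) — synonymous.
Synonymous: 2 of 5.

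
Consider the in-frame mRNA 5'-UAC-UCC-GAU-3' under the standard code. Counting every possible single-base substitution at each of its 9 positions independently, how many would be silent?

5

Codon 1 (UAC, Tyr): 1 synonymous substitution.
Codon 2 (UCC, Ser): 3 synonymous substitutions.
Codon 3 (GAU, Asp): 1 synonymous substitution.
Total: 1 + 3 + 1 = 5.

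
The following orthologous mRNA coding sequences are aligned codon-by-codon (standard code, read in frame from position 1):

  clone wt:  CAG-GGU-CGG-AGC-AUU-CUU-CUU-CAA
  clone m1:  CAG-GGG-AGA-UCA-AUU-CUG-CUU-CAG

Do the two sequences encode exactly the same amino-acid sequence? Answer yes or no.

yes

Codon 1: CAG Gln / CAG Gln — identical.
Codon 2: GGU Gly / GGG Gly — synonymous.
Codon 3: CGG Arg / AGA Arg — synonymous.
Codon 4: AGC Ser / UCA Ser — synonymous.
Codon 5: AUU Ile / AUU Ile — identical.
Codon 6: CUU Leu / CUG Leu — synonymous.
Codon 7: CUU Leu / CUU Leu — identical.
Codon 8: CAA Gln / CAG Gln — synonymous.
Nonsynonymous differences: 0 → same protein.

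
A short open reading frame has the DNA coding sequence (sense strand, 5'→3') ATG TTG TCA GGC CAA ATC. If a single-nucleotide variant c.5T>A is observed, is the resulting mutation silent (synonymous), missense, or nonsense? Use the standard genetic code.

Position 5 falls in codon 2: TTG → Leu.
After the substitution the codon is TAG → Stop.
The new codon is a stop codon, so this is a nonsense mutation.

nonsense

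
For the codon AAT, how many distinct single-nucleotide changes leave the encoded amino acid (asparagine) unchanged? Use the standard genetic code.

1

Position 1: none → 0 synonymous.
Position 2: none → 0 synonymous.
Position 3: AAC → 1 synonymous.
Total: 0 + 0 + 1 = 1.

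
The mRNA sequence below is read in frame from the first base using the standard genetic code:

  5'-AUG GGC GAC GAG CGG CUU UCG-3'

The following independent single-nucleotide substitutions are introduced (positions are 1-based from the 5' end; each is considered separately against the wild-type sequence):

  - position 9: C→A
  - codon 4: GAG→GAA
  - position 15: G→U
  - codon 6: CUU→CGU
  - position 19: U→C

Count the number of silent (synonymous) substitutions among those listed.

2

Codon 3: GAC (Asp) → GAA (Glu) — missense.
Codon 4: GAG (Glu) → GAA (Glu) — synonymous.
Codon 5: CGG (Arg) → CGU (Arg) — synonymous.
Codon 6: CUU (Leu) → CGU (Arg) — missense.
Codon 7: UCG (Ser) → CCG (Pro) — missense.
Synonymous: 2 of 5.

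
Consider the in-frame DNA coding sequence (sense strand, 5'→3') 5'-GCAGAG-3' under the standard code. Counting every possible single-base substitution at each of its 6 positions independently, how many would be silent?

Codon 1 (GCA, Ala): 3 synonymous substitutions.
Codon 2 (GAG, Glu): 1 synonymous substitution.
Total: 3 + 1 = 4.

4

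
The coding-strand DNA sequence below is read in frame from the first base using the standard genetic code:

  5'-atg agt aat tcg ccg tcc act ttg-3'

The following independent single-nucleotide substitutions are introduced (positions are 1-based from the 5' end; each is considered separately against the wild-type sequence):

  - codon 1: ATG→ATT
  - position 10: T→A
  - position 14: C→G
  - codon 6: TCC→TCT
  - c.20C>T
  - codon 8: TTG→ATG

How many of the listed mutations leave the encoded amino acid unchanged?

Codon 1: ATG (Met) → ATT (Ile) — missense.
Codon 4: TCG (Ser) → ACG (Thr) — missense.
Codon 5: CCG (Pro) → CGG (Arg) — missense.
Codon 6: TCC (Ser) → TCT (Ser) — synonymous.
Codon 7: ACT (Thr) → ATT (Ile) — missense.
Codon 8: TTG (Leu) → ATG (Met) — missense.
Synonymous: 1 of 6.

1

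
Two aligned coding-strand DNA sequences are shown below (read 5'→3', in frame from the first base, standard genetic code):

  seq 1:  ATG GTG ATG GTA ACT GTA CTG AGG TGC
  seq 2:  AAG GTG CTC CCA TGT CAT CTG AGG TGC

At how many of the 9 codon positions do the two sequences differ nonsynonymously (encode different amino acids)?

Codon 1: ATG Met / AAG Lys — nonsynonymous.
Codon 2: GTG Val / GTG Val — identical.
Codon 3: ATG Met / CTC Leu — nonsynonymous.
Codon 4: GTA Val / CCA Pro — nonsynonymous.
Codon 5: ACT Thr / TGT Cys — nonsynonymous.
Codon 6: GTA Val / CAT His — nonsynonymous.
Codon 7: CTG Leu / CTG Leu — identical.
Codon 8: AGG Arg / AGG Arg — identical.
Codon 9: TGC Cys / TGC Cys — identical.
Nonsynonymous differences: 5.

5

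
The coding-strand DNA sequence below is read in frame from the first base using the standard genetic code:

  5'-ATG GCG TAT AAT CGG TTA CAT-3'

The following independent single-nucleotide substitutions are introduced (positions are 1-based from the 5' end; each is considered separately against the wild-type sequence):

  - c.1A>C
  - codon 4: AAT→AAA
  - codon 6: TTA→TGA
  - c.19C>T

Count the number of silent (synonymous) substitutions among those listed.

Codon 1: ATG (Met) → CTG (Leu) — missense.
Codon 4: AAT (Asn) → AAA (Lys) — missense.
Codon 6: TTA (Leu) → TGA (Stop) — nonsense.
Codon 7: CAT (His) → TAT (Tyr) — missense.
Synonymous: 0 of 4.

0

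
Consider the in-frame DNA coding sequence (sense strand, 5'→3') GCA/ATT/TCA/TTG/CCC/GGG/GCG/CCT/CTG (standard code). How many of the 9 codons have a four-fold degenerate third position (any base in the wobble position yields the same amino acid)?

7

Codon 1 GCA (Ala): third position 4-fold.
Codon 2 ATT (Ile): third position 3-fold.
Codon 3 TCA (Ser): third position 4-fold.
Codon 4 TTG (Leu): third position 2-fold.
Codon 5 CCC (Pro): third position 4-fold.
Codon 6 GGG (Gly): third position 4-fold.
Codon 7 GCG (Ala): third position 4-fold.
Codon 8 CCT (Pro): third position 4-fold.
Codon 9 CTG (Leu): third position 4-fold.
Four-fold degenerate third positions: 7.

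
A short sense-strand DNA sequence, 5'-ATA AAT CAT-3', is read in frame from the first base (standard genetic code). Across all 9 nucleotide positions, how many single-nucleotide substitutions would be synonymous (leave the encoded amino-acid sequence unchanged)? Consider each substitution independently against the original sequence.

Codon 1 (ATA, Ile): 2 synonymous substitutions.
Codon 2 (AAT, Asn): 1 synonymous substitution.
Codon 3 (CAT, His): 1 synonymous substitution.
Total: 2 + 1 + 1 = 4.

4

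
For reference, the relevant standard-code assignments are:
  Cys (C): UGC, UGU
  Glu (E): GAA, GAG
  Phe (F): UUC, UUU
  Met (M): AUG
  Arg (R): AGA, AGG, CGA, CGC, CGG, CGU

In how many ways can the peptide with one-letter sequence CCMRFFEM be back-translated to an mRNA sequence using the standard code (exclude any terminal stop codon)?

Cys: 2 codons.
Cys: 2 codons.
Met: 1 codon.
Arg: 6 codons.
Phe: 2 codons.
Phe: 2 codons.
Glu: 2 codons.
Met: 1 codon.
2 × 2 × 1 × 6 × 2 × 2 × 2 × 1 = 192.

192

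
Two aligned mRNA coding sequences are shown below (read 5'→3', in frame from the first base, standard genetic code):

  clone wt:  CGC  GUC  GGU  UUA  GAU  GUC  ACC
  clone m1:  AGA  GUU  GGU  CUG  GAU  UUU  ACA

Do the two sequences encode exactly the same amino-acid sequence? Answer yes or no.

no

Codon 1: CGC Arg / AGA Arg — synonymous.
Codon 2: GUC Val / GUU Val — synonymous.
Codon 3: GGU Gly / GGU Gly — identical.
Codon 4: UUA Leu / CUG Leu — synonymous.
Codon 5: GAU Asp / GAU Asp — identical.
Codon 6: GUC Val / UUU Phe — nonsynonymous.
Codon 7: ACC Thr / ACA Thr — synonymous.
Nonsynonymous differences: 1 → different protein.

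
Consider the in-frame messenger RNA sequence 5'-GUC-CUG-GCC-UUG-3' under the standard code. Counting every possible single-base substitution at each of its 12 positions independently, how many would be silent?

12

Codon 1 (GUC, Val): 3 synonymous substitutions.
Codon 2 (CUG, Leu): 4 synonymous substitutions.
Codon 3 (GCC, Ala): 3 synonymous substitutions.
Codon 4 (UUG, Leu): 2 synonymous substitutions.
Total: 3 + 4 + 3 + 2 = 12.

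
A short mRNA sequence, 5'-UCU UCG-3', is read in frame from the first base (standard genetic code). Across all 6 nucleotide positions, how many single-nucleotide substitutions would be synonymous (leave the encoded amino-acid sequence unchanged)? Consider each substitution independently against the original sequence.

6

Codon 1 (UCU, Ser): 3 synonymous substitutions.
Codon 2 (UCG, Ser): 3 synonymous substitutions.
Total: 3 + 3 = 6.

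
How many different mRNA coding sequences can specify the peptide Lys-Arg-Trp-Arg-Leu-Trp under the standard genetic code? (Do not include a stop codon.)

Lys: 2 codons.
Arg: 6 codons.
Trp: 1 codon.
Arg: 6 codons.
Leu: 6 codons.
Trp: 1 codon.
2 × 6 × 1 × 6 × 6 × 1 = 432.

432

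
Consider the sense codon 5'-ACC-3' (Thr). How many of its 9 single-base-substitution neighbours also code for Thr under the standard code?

3

Position 1: none → 0 synonymous.
Position 2: none → 0 synonymous.
Position 3: ACU, ACA, ACG → 3 synonymous.
Total: 0 + 0 + 3 = 3.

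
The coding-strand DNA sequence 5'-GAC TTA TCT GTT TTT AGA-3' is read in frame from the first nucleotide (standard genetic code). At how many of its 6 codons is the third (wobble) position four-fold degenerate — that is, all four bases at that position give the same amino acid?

2

Codon 1 GAC (Asp): third position 2-fold.
Codon 2 TTA (Leu): third position 2-fold.
Codon 3 TCT (Ser): third position 4-fold.
Codon 4 GTT (Val): third position 4-fold.
Codon 5 TTT (Phe): third position 2-fold.
Codon 6 AGA (Arg): third position 2-fold.
Four-fold degenerate third positions: 2.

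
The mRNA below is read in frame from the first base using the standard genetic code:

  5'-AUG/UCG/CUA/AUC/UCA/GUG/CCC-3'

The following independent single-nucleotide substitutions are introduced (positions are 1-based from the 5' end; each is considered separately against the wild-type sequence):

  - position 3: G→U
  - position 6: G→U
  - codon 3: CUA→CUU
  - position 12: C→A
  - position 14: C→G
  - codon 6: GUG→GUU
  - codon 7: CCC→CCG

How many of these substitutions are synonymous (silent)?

5

Codon 1: AUG (Met) → AUU (Ile) — missense.
Codon 2: UCG (Ser) → UCU (Ser) — synonymous.
Codon 3: CUA (Leu) → CUU (Leu) — synonymous.
Codon 4: AUC (Ile) → AUA (Ile) — synonymous.
Codon 5: UCA (Ser) → UGA (Stop) — nonsense.
Codon 6: GUG (Val) → GUU (Val) — synonymous.
Codon 7: CCC (Pro) → CCG (Pro) — synonymous.
Synonymous: 5 of 7.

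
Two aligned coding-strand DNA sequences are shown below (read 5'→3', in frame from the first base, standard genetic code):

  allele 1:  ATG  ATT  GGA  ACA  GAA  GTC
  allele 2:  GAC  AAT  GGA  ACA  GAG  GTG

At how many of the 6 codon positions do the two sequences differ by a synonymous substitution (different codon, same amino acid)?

Codon 1: ATG Met / GAC Asp — nonsynonymous.
Codon 2: ATT Ile / AAT Asn — nonsynonymous.
Codon 3: GGA Gly / GGA Gly — identical.
Codon 4: ACA Thr / ACA Thr — identical.
Codon 5: GAA Glu / GAG Glu — synonymous.
Codon 6: GTC Val / GTG Val — synonymous.
Synonymous differences: 2.

2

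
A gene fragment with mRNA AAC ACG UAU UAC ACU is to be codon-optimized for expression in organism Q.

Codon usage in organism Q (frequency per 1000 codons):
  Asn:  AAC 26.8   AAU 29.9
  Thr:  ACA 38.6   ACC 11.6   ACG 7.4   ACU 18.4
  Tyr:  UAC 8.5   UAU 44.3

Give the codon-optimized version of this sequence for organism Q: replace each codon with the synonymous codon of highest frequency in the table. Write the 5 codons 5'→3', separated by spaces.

Codon 1 (Asn): best is AAU at 29.9.
Codon 2 (Thr): best is ACA at 38.6.
Codon 3 (Tyr): best is UAU at 44.3.
Codon 4 (Tyr): best is UAU at 44.3.
Codon 5 (Thr): best is ACA at 38.6.

AAU ACA UAU UAU ACA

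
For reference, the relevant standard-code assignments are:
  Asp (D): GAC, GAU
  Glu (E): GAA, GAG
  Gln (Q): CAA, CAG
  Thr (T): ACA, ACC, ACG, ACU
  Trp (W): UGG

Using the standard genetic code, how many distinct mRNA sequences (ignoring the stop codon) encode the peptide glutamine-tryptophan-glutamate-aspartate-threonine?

32

Gln: 2 codons.
Trp: 1 codon.
Glu: 2 codons.
Asp: 2 codons.
Thr: 4 codons.
2 × 1 × 2 × 2 × 4 = 32.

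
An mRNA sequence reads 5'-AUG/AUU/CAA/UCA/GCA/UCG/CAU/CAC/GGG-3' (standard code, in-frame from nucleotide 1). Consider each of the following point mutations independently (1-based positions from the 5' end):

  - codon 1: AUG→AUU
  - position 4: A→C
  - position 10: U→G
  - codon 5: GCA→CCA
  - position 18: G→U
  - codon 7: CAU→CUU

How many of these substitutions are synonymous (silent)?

Codon 1: AUG (Met) → AUU (Ile) — missense.
Codon 2: AUU (Ile) → CUU (Leu) — missense.
Codon 4: UCA (Ser) → GCA (Ala) — missense.
Codon 5: GCA (Ala) → CCA (Pro) — missense.
Codon 6: UCG (Ser) → UCU (Ser) — synonymous.
Codon 7: CAU (His) → CUU (Leu) — missense.
Synonymous: 1 of 6.

1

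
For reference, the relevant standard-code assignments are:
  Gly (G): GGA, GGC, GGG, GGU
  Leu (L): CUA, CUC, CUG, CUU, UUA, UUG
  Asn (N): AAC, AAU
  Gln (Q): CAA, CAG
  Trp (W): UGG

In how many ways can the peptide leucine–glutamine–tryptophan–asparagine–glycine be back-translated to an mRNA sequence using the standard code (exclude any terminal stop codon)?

Leu: 6 codons.
Gln: 2 codons.
Trp: 1 codon.
Asn: 2 codons.
Gly: 4 codons.
6 × 2 × 1 × 2 × 4 = 96.

96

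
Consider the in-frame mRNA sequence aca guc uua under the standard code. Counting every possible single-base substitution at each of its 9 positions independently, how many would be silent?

8

Codon 1 (ACA, Thr): 3 synonymous substitutions.
Codon 2 (GUC, Val): 3 synonymous substitutions.
Codon 3 (UUA, Leu): 2 synonymous substitutions.
Total: 3 + 3 + 2 = 8.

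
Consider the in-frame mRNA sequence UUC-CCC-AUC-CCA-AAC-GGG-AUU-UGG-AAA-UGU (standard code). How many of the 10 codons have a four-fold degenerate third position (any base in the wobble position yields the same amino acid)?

3

Codon 1 UUC (Phe): third position 2-fold.
Codon 2 CCC (Pro): third position 4-fold.
Codon 3 AUC (Ile): third position 3-fold.
Codon 4 CCA (Pro): third position 4-fold.
Codon 5 AAC (Asn): third position 2-fold.
Codon 6 GGG (Gly): third position 4-fold.
Codon 7 AUU (Ile): third position 3-fold.
Codon 8 UGG (Trp): third position 1-fold.
Codon 9 AAA (Lys): third position 2-fold.
Codon 10 UGU (Cys): third position 2-fold.
Four-fold degenerate third positions: 3.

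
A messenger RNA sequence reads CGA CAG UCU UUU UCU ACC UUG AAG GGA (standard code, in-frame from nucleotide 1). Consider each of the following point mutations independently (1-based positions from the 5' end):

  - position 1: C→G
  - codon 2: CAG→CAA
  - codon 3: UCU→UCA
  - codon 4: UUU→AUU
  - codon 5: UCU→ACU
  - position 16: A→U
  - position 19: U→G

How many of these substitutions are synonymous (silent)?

Codon 1: CGA (Arg) → GGA (Gly) — missense.
Codon 2: CAG (Gln) → CAA (Gln) — synonymous.
Codon 3: UCU (Ser) → UCA (Ser) — synonymous.
Codon 4: UUU (Phe) → AUU (Ile) — missense.
Codon 5: UCU (Ser) → ACU (Thr) — missense.
Codon 6: ACC (Thr) → UCC (Ser) — missense.
Codon 7: UUG (Leu) → GUG (Val) — missense.
Synonymous: 2 of 7.

2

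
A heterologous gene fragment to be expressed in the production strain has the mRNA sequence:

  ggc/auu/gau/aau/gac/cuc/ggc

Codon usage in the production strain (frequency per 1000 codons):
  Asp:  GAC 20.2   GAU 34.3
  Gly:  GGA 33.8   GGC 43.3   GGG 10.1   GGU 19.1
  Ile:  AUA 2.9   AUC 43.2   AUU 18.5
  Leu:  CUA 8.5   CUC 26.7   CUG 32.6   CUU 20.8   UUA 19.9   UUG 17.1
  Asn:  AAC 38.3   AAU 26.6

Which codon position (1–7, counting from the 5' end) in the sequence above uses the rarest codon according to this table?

2

Codon 1 GGC (Gly): 43.3 per 1000.
Codon 2 AUU (Ile): 18.5 per 1000.
Codon 3 GAU (Asp): 34.3 per 1000.
Codon 4 AAU (Asn): 26.6 per 1000.
Codon 5 GAC (Asp): 20.2 per 1000.
Codon 6 CUC (Leu): 26.7 per 1000.
Codon 7 GGC (Gly): 43.3 per 1000.
Lowest frequency is 18.5 at codon 2.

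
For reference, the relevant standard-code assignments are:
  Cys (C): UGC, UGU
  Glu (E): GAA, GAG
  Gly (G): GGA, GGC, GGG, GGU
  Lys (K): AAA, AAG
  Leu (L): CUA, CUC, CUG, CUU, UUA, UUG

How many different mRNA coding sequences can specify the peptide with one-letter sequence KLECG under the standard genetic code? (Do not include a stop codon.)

Lys: 2 codons.
Leu: 6 codons.
Glu: 2 codons.
Cys: 2 codons.
Gly: 4 codons.
2 × 6 × 2 × 2 × 4 = 192.

192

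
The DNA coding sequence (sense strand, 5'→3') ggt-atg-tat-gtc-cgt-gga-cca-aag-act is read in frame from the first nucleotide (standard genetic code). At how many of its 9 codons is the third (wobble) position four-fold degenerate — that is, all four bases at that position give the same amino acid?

6

Codon 1 GGT (Gly): third position 4-fold.
Codon 2 ATG (Met): third position 1-fold.
Codon 3 TAT (Tyr): third position 2-fold.
Codon 4 GTC (Val): third position 4-fold.
Codon 5 CGT (Arg): third position 4-fold.
Codon 6 GGA (Gly): third position 4-fold.
Codon 7 CCA (Pro): third position 4-fold.
Codon 8 AAG (Lys): third position 2-fold.
Codon 9 ACT (Thr): third position 4-fold.
Four-fold degenerate third positions: 6.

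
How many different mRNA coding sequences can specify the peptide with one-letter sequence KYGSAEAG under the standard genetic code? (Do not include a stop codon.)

Lys: 2 codons.
Tyr: 2 codons.
Gly: 4 codons.
Ser: 6 codons.
Ala: 4 codons.
Glu: 2 codons.
Ala: 4 codons.
Gly: 4 codons.
2 × 2 × 4 × 6 × 4 × 2 × 4 × 4 = 12288.

12288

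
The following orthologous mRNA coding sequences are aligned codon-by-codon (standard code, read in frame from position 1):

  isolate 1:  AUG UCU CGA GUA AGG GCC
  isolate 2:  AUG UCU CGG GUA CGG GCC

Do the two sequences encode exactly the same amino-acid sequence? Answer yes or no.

Codon 1: AUG Met / AUG Met — identical.
Codon 2: UCU Ser / UCU Ser — identical.
Codon 3: CGA Arg / CGG Arg — synonymous.
Codon 4: GUA Val / GUA Val — identical.
Codon 5: AGG Arg / CGG Arg — synonymous.
Codon 6: GCC Ala / GCC Ala — identical.
Nonsynonymous differences: 0 → same protein.

yes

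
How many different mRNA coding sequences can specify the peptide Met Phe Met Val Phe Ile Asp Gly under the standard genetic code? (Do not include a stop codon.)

384

Met: 1 codon.
Phe: 2 codons.
Met: 1 codon.
Val: 4 codons.
Phe: 2 codons.
Ile: 3 codons.
Asp: 2 codons.
Gly: 4 codons.
1 × 2 × 1 × 4 × 2 × 3 × 2 × 4 = 384.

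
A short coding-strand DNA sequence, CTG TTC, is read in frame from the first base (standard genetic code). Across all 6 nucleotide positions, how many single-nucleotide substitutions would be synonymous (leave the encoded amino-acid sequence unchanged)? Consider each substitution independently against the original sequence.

Codon 1 (CTG, Leu): 4 synonymous substitutions.
Codon 2 (TTC, Phe): 1 synonymous substitution.
Total: 4 + 1 = 5.

5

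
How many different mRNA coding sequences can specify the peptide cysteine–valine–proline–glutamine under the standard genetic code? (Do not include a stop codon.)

64

Cys: 2 codons.
Val: 4 codons.
Pro: 4 codons.
Gln: 2 codons.
2 × 4 × 4 × 2 = 64.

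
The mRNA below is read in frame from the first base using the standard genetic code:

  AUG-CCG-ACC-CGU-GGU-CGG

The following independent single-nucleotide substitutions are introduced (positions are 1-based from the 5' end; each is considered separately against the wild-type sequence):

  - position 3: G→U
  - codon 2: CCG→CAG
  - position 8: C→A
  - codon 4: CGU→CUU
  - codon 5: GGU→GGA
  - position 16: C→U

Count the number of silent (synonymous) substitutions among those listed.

Codon 1: AUG (Met) → AUU (Ile) — missense.
Codon 2: CCG (Pro) → CAG (Gln) — missense.
Codon 3: ACC (Thr) → AAC (Asn) — missense.
Codon 4: CGU (Arg) → CUU (Leu) — missense.
Codon 5: GGU (Gly) → GGA (Gly) — synonymous.
Codon 6: CGG (Arg) → UGG (Trp) — missense.
Synonymous: 1 of 6.

1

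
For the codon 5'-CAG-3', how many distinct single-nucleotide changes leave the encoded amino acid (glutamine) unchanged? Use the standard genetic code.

1

Position 1: none → 0 synonymous.
Position 2: none → 0 synonymous.
Position 3: CAA → 1 synonymous.
Total: 0 + 0 + 1 = 1.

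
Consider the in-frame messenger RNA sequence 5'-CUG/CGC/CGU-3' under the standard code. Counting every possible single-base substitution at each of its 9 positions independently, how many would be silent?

10

Codon 1 (CUG, Leu): 4 synonymous substitutions.
Codon 2 (CGC, Arg): 3 synonymous substitutions.
Codon 3 (CGU, Arg): 3 synonymous substitutions.
Total: 4 + 3 + 3 = 10.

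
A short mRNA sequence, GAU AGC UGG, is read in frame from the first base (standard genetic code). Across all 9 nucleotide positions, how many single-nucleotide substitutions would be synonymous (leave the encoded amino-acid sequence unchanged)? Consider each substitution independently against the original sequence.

2

Codon 1 (GAU, Asp): 1 synonymous substitution.
Codon 2 (AGC, Ser): 1 synonymous substitution.
Codon 3 (UGG, Trp): 0 synonymous substitutions.
Total: 1 + 1 + 0 = 2.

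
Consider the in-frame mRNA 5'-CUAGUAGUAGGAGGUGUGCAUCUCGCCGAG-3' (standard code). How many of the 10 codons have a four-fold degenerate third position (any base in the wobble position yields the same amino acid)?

Codon 1 CUA (Leu): third position 4-fold.
Codon 2 GUA (Val): third position 4-fold.
Codon 3 GUA (Val): third position 4-fold.
Codon 4 GGA (Gly): third position 4-fold.
Codon 5 GGU (Gly): third position 4-fold.
Codon 6 GUG (Val): third position 4-fold.
Codon 7 CAU (His): third position 2-fold.
Codon 8 CUC (Leu): third position 4-fold.
Codon 9 GCC (Ala): third position 4-fold.
Codon 10 GAG (Glu): third position 2-fold.
Four-fold degenerate third positions: 8.

8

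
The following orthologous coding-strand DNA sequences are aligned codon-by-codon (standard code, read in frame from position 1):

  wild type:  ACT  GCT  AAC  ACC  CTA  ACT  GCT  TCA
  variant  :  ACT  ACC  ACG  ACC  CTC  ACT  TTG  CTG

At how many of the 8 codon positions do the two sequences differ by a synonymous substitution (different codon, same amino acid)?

1

Codon 1: ACT Thr / ACT Thr — identical.
Codon 2: GCT Ala / ACC Thr — nonsynonymous.
Codon 3: AAC Asn / ACG Thr — nonsynonymous.
Codon 4: ACC Thr / ACC Thr — identical.
Codon 5: CTA Leu / CTC Leu — synonymous.
Codon 6: ACT Thr / ACT Thr — identical.
Codon 7: GCT Ala / TTG Leu — nonsynonymous.
Codon 8: TCA Ser / CTG Leu — nonsynonymous.
Synonymous differences: 1.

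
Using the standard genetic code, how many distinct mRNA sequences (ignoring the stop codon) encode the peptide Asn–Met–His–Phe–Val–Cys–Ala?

Asn: 2 codons.
Met: 1 codon.
His: 2 codons.
Phe: 2 codons.
Val: 4 codons.
Cys: 2 codons.
Ala: 4 codons.
2 × 1 × 2 × 2 × 4 × 2 × 4 = 256.

256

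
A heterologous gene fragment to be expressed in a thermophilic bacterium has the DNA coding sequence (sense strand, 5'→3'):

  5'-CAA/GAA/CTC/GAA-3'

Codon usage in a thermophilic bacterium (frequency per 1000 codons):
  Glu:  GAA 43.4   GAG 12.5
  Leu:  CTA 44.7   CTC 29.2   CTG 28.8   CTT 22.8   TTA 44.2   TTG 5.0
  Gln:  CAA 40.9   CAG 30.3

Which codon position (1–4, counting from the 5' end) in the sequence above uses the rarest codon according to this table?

3

Codon 1 CAA (Gln): 40.9 per 1000.
Codon 2 GAA (Glu): 43.4 per 1000.
Codon 3 CTC (Leu): 29.2 per 1000.
Codon 4 GAA (Glu): 43.4 per 1000.
Lowest frequency is 29.2 at codon 3.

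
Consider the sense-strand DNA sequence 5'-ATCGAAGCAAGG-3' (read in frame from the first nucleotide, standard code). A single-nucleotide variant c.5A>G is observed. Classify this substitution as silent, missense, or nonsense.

Position 5 falls in codon 2: GAA → Glu.
After the substitution the codon is GGA → Gly.
Glu ≠ Gly, so this is a missense mutation.

missense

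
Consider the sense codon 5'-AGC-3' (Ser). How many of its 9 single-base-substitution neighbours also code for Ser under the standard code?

1

Position 1: none → 0 synonymous.
Position 2: none → 0 synonymous.
Position 3: AGU → 1 synonymous.
Total: 0 + 0 + 1 = 1.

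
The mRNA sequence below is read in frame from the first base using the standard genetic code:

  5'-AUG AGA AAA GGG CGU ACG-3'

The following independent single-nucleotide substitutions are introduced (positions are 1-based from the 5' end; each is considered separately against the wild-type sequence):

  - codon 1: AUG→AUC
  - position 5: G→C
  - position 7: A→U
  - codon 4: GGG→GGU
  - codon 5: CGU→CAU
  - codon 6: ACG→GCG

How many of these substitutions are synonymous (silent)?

Codon 1: AUG (Met) → AUC (Ile) — missense.
Codon 2: AGA (Arg) → ACA (Thr) — missense.
Codon 3: AAA (Lys) → UAA (Stop) — nonsense.
Codon 4: GGG (Gly) → GGU (Gly) — synonymous.
Codon 5: CGU (Arg) → CAU (His) — missense.
Codon 6: ACG (Thr) → GCG (Ala) — missense.
Synonymous: 1 of 6.

1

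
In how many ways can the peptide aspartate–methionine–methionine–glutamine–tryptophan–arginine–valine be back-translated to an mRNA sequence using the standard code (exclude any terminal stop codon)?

96

Asp: 2 codons.
Met: 1 codon.
Met: 1 codon.
Gln: 2 codons.
Trp: 1 codon.
Arg: 6 codons.
Val: 4 codons.
2 × 1 × 1 × 2 × 1 × 6 × 4 = 96.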